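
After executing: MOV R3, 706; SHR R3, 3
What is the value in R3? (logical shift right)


Register state trace:
  MOV R3, 706  → R3 = 706
  SHR R3, 3  → R3 = 706 >> 3 = 706 // 2^3 = 88
Final: R3 = 88

88


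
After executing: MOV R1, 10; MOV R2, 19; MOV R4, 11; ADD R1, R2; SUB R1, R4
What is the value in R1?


Register state trace:
  MOV R1, 10  → R1 = 10
  MOV R2, 19  → R2 = 19
  MOV R4, 11  → R4 = 11
  ADD R1, R2  → R1 = 10 + 19 = 29
  SUB R1, R4  → R1 = 29 - 11 = 18
Final: R1 = 18

18


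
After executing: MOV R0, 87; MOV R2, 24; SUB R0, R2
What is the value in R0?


Register state trace:
  MOV R0, 87  → R0 = 87
  MOV R2, 24  → R2 = 24
  SUB R0, R2  → R0 = 87 - 24 = 63
Final: R0 = 63

63


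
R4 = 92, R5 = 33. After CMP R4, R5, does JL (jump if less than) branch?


Trace:
  R4 = 92, R5 = 33
  CMP R4, R5  → compares 92 vs 33
  JL checks: is 92 less than 33?
  92 > 33, so condition is false
Branch taken: No

No


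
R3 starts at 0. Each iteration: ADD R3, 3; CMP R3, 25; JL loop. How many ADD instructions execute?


Loop trace (R3 starts at 0, target 25, step 3):
  ADD #1: R3 = 0 + 3 = 3  → 3 < 25, loop
  ADD #2: R3 = 3 + 3 = 6  → 6 < 25, loop
  ADD #3: R3 = 6 + 3 = 9  → 9 < 25, loop
  ADD #4: R3 = 9 + 3 = 12  → 12 < 25, loop
  ADD #5: R3 = 12 + 3 = 15  → 15 < 25, loop
  ADD #6: R3 = 15 + 3 = 18  → 18 < 25, loop
  ADD #7: R3 = 18 + 3 = 21  → 21 < 25, loop
  ADD #8: R3 = 21 + 3 = 24  → 24 < 25, loop
  ADD #9: R3 = 24 + 3 = 27  → 27 >= 25, exit
Total ADD instructions: 9

9


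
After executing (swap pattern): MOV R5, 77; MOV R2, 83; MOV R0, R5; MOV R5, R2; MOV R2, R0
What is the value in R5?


Register state trace (swap pattern):
  MOV R5, 77  → R5 = 77
  MOV R2, 83  → R2 = 83
  MOV R0, R5  → R0 = 77  (save R5)
  MOV R5, R2  → R5 = 83  (R5 gets R2's value)
  MOV R2, R0  → R2 = 77  (R2 gets saved value)
Final: R5 = 83

83


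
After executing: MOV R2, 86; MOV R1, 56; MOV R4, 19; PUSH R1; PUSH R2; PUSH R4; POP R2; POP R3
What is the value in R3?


Stack trace (top is rightmost):
  MOV R2, 86  → R2 = 86
  MOV R1, 56  → R1 = 56
  MOV R4, 19  → R4 = 19
  PUSH R1  → stack: [56]
  PUSH R2  → stack: [56, 86]
  PUSH R4  → stack: [56, 86, 19]
  POP R2  → R2 = 19, stack: [56, 86]
  POP R3  → R3 = 86, stack: [56]
Final: R3 = 86

86


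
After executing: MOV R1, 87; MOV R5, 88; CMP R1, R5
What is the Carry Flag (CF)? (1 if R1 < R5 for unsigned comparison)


Register state trace:
  MOV R1, 87  → R1 = 87
  MOV R5, 88  → R5 = 88
  CMP R1, R5  → unsigned 87 - 88: borrow occurs
  87 < 88, so CF = 1
CF = 1

1


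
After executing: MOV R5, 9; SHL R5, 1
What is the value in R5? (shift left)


Register state trace:
  MOV R5, 9  → R5 = 9
  SHL R5, 1  → R5 = 9 << 1 = 9 * 2^1 = 18
Final: R5 = 18

18


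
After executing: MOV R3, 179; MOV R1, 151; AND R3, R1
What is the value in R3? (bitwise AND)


Register state trace:
  MOV R3, 179  → R3 = 179 (0b10110011)
  MOV R1, 151  → R1 = 151 (0b10010111)
  AND R3, R1  → R3 = 179 AND 151 = 147 (0b10010011)
Final: R3 = 147

147


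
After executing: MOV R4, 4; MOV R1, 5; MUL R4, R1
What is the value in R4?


Register state trace:
  MOV R4, 4  → R4 = 4
  MOV R1, 5  → R1 = 5
  MUL R4, R1  → R4 = 4 * 5 = 20
Final: R4 = 20

20


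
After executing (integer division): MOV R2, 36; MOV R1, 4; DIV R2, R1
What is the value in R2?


Register state trace:
  MOV R2, 36  → R2 = 36
  MOV R1, 4  → R1 = 4
  DIV R2, R1  → R2 = 36 // 4 = 9
Final: R2 = 9

9


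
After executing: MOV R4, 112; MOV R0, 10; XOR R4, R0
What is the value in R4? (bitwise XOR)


Register state trace:
  MOV R4, 112  → R4 = 112 (0b01110000)
  MOV R0, 10  → R0 = 10 (0b00001010)
  XOR R4, R0  → R4 = 112 XOR 10 = 122 (0b01111010)
Final: R4 = 122

122


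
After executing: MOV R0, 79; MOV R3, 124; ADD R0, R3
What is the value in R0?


Register state trace:
  MOV R0, 79  → R0 = 79
  MOV R3, 124  → R3 = 124
  ADD R0, R3  → R0 = 79 + 124 = 203
Final: R0 = 203

203


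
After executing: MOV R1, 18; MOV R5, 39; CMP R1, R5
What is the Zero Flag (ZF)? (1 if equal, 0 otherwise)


Register state trace:
  MOV R1, 18  → R1 = 18
  MOV R5, 39  → R5 = 39
  CMP R1, R5  → computes 18 - 39 = -21
  Result is nonzero, so values are not equal
ZF = 0

0


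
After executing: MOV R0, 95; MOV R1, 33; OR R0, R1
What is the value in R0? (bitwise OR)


Register state trace:
  MOV R0, 95  → R0 = 95 (0b01011111)
  MOV R1, 33  → R1 = 33 (0b00100001)
  OR R0, R1   → R0 = 95 OR 33 = 127 (0b01111111)
Final: R0 = 127

127


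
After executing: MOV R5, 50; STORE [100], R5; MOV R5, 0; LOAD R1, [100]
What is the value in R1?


Register and memory trace:
  MOV R5, 50  → R5 = 50
  STORE [100], R5  → mem[100] = 50
  MOV R5, 0  → R5 = 0
  LOAD R1, [100]  → R1 = mem[100] = 50
Final: R1 = 50

50


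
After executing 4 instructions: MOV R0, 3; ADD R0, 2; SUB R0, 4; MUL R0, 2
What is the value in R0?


Register state trace:
  MOV R0, 3  → R0 = 3
  ADD R0, 2  → R0 = 3 + 2 = 5
  SUB R0, 4  → R0 = 5 - 4 = 1
  MUL R0, 2  → R0 = 1 * 2 = 2
Final: R0 = 2

2


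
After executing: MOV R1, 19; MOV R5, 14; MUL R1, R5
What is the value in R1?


Register state trace:
  MOV R1, 19  → R1 = 19
  MOV R5, 14  → R5 = 14
  MUL R1, R5  → R1 = 19 * 14 = 266
Final: R1 = 266

266


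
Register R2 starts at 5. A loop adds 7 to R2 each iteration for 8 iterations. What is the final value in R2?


Starting value: R2 = 5
  Iter 1: R2 = 5 + 7 = 12
  Iter 2: R2 = 12 + 7 = 19
  Iter 3: R2 = 19 + 7 = 26
  Iter 4: R2 = 26 + 7 = 33
  Iter 5: R2 = 33 + 7 = 40
  Iter 6: R2 = 40 + 7 = 47
  Iter 7: R2 = 47 + 7 = 54
  Iter 8: R2 = 54 + 7 = 61
Final: R2 = 61

61


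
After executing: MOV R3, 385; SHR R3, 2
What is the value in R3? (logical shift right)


Register state trace:
  MOV R3, 385  → R3 = 385
  SHR R3, 2  → R3 = 385 >> 2 = 385 // 2^2 = 96
Final: R3 = 96

96


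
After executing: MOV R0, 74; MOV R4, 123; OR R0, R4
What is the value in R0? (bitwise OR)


Register state trace:
  MOV R0, 74  → R0 = 74 (0b01001010)
  MOV R4, 123  → R4 = 123 (0b01111011)
  OR R0, R4   → R0 = 74 OR 123 = 123 (0b01111011)
Final: R0 = 123

123


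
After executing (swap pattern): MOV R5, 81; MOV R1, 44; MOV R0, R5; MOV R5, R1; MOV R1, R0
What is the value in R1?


Register state trace (swap pattern):
  MOV R5, 81  → R5 = 81
  MOV R1, 44  → R1 = 44
  MOV R0, R5  → R0 = 81  (save R5)
  MOV R5, R1  → R5 = 44  (R5 gets R1's value)
  MOV R1, R0  → R1 = 81  (R1 gets saved value)
Final: R1 = 81

81


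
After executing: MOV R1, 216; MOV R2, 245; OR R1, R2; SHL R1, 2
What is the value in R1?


Register state trace:
  MOV R1, 216  → R1 = 216 (0b11011000)
  MOV R2, 245  → R2 = 245 (0b11110101)
  OR R1, R2  → R1 = 216 OR 245 = 253 (0b11111101)
  SHL R1, 2  → R1 = 253 << 2 = 1012
Final: R1 = 1012

1012


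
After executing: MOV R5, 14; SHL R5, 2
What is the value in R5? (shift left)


Register state trace:
  MOV R5, 14  → R5 = 14
  SHL R5, 2  → R5 = 14 << 2 = 14 * 2^2 = 56
Final: R5 = 56

56


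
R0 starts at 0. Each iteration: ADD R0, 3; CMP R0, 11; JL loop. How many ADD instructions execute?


Loop trace (R0 starts at 0, target 11, step 3):
  ADD #1: R0 = 0 + 3 = 3  → 3 < 11, loop
  ADD #2: R0 = 3 + 3 = 6  → 6 < 11, loop
  ADD #3: R0 = 6 + 3 = 9  → 9 < 11, loop
  ADD #4: R0 = 9 + 3 = 12  → 12 >= 11, exit
Total ADD instructions: 4

4


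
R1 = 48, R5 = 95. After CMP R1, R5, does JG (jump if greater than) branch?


Trace:
  R1 = 48, R5 = 95
  CMP R1, R5  → compares 48 vs 95
  JG checks: is 48 greater than 95?
  48 < 95, so condition is false
Branch taken: No

No


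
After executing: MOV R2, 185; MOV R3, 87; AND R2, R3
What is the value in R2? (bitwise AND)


Register state trace:
  MOV R2, 185  → R2 = 185 (0b10111001)
  MOV R3, 87  → R3 = 87 (0b01010111)
  AND R2, R3  → R2 = 185 AND 87 = 17 (0b00010001)
Final: R2 = 17

17


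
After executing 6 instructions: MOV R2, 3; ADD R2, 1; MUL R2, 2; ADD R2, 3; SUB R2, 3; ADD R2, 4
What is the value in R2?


Register state trace:
  MOV R2, 3  → R2 = 3
  ADD R2, 1  → R2 = 3 + 1 = 4
  MUL R2, 2  → R2 = 4 * 2 = 8
  ADD R2, 3  → R2 = 8 + 3 = 11
  SUB R2, 3  → R2 = 11 - 3 = 8
  ADD R2, 4  → R2 = 8 + 4 = 12
Final: R2 = 12

12


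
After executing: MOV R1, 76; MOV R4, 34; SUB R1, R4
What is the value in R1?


Register state trace:
  MOV R1, 76  → R1 = 76
  MOV R4, 34  → R4 = 34
  SUB R1, R4  → R1 = 76 - 34 = 42
Final: R1 = 42

42


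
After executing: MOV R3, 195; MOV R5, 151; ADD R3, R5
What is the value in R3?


Register state trace:
  MOV R3, 195  → R3 = 195
  MOV R5, 151  → R5 = 151
  ADD R3, R5  → R3 = 195 + 151 = 346
Final: R3 = 346

346


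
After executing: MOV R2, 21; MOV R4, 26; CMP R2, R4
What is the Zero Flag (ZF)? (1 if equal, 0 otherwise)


Register state trace:
  MOV R2, 21  → R2 = 21
  MOV R4, 26  → R4 = 26
  CMP R2, R4  → computes 21 - 26 = -5
  Result is nonzero, so values are not equal
ZF = 0

0


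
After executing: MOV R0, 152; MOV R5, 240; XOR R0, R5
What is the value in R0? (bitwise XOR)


Register state trace:
  MOV R0, 152  → R0 = 152 (0b10011000)
  MOV R5, 240  → R5 = 240 (0b11110000)
  XOR R0, R5  → R0 = 152 XOR 240 = 104 (0b01101000)
Final: R0 = 104

104


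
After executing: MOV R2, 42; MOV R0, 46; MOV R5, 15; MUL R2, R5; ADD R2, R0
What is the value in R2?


Register state trace:
  MOV R2, 42  → R2 = 42
  MOV R0, 46  → R0 = 46
  MOV R5, 15  → R5 = 15
  MUL R2, R5  → R2 = 42 * 15 = 630
  ADD R2, R0  → R2 = 630 + 46 = 676
Final: R2 = 676

676


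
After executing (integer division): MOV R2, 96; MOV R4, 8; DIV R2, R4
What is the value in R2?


Register state trace:
  MOV R2, 96  → R2 = 96
  MOV R4, 8  → R4 = 8
  DIV R2, R4  → R2 = 96 // 8 = 12
Final: R2 = 12

12


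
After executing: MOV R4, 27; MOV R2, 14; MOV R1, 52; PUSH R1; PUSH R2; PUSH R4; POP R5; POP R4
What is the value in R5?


Stack trace (top is rightmost):
  MOV R4, 27  → R4 = 27
  MOV R2, 14  → R2 = 14
  MOV R1, 52  → R1 = 52
  PUSH R1  → stack: [52]
  PUSH R2  → stack: [52, 14]
  PUSH R4  → stack: [52, 14, 27]
  POP R5  → R5 = 27, stack: [52, 14]
  POP R4  → R4 = 14, stack: [52]
Final: R5 = 27

27


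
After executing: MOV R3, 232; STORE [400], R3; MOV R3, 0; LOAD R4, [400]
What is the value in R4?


Register and memory trace:
  MOV R3, 232  → R3 = 232
  STORE [400], R3  → mem[400] = 232
  MOV R3, 0  → R3 = 0
  LOAD R4, [400]  → R4 = mem[400] = 232
Final: R4 = 232

232


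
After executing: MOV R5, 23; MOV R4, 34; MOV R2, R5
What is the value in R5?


Register state trace:
  MOV R5, 23  → R5 = 23
  MOV R4, 34  → R4 = 34
  MOV R2, R5  → R2 = 23
Final: R5 = 23

23


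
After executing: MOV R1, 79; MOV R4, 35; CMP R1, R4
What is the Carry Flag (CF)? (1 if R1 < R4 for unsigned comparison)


Register state trace:
  MOV R1, 79  → R1 = 79
  MOV R4, 35  → R4 = 35
  CMP R1, R4  → unsigned 79 - 35: no borrow
  79 >= 35, so CF = 0
CF = 0

0


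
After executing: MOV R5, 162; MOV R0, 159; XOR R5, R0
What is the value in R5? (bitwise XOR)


Register state trace:
  MOV R5, 162  → R5 = 162 (0b10100010)
  MOV R0, 159  → R0 = 159 (0b10011111)
  XOR R5, R0  → R5 = 162 XOR 159 = 61 (0b00111101)
Final: R5 = 61

61


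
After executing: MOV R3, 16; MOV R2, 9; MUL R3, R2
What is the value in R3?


Register state trace:
  MOV R3, 16  → R3 = 16
  MOV R2, 9  → R2 = 9
  MUL R3, R2  → R3 = 16 * 9 = 144
Final: R3 = 144

144


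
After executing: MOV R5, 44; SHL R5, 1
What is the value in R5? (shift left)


Register state trace:
  MOV R5, 44  → R5 = 44
  SHL R5, 1  → R5 = 44 << 1 = 44 * 2^1 = 88
Final: R5 = 88

88


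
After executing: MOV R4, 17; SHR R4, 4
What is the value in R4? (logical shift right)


Register state trace:
  MOV R4, 17  → R4 = 17
  SHR R4, 4  → R4 = 17 >> 4 = 17 // 2^4 = 1
Final: R4 = 1

1


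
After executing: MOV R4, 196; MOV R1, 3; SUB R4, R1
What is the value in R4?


Register state trace:
  MOV R4, 196  → R4 = 196
  MOV R1, 3  → R1 = 3
  SUB R4, R1  → R4 = 196 - 3 = 193
Final: R4 = 193

193


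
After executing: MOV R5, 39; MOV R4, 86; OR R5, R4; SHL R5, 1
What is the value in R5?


Register state trace:
  MOV R5, 39  → R5 = 39 (0b00100111)
  MOV R4, 86  → R4 = 86 (0b01010110)
  OR R5, R4  → R5 = 39 OR 86 = 119 (0b01110111)
  SHL R5, 1  → R5 = 119 << 1 = 238
Final: R5 = 238

238


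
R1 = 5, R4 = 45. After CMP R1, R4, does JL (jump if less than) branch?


Trace:
  R1 = 5, R4 = 45
  CMP R1, R4  → compares 5 vs 45
  JL checks: is 5 less than 45?
  5 < 45, so condition is true
Branch taken: Yes

Yes


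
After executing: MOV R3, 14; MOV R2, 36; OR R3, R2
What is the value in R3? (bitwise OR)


Register state trace:
  MOV R3, 14  → R3 = 14 (0b00001110)
  MOV R2, 36  → R2 = 36 (0b00100100)
  OR R3, R2   → R3 = 14 OR 36 = 46 (0b00101110)
Final: R3 = 46

46


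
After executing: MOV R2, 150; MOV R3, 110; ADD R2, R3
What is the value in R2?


Register state trace:
  MOV R2, 150  → R2 = 150
  MOV R3, 110  → R3 = 110
  ADD R2, R3  → R2 = 150 + 110 = 260
Final: R2 = 260

260


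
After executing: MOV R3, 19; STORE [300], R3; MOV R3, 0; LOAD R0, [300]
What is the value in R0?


Register and memory trace:
  MOV R3, 19  → R3 = 19
  STORE [300], R3  → mem[300] = 19
  MOV R3, 0  → R3 = 0
  LOAD R0, [300]  → R0 = mem[300] = 19
Final: R0 = 19

19


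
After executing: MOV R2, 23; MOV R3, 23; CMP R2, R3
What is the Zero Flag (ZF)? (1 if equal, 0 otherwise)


Register state trace:
  MOV R2, 23  → R2 = 23
  MOV R3, 23  → R3 = 23
  CMP R2, R3  → computes 23 - 23 = 0
  Result is zero, so values are equal
ZF = 1

1


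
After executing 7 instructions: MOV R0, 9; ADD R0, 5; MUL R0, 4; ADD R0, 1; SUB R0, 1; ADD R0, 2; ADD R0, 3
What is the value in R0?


Register state trace:
  MOV R0, 9  → R0 = 9
  ADD R0, 5  → R0 = 9 + 5 = 14
  MUL R0, 4  → R0 = 14 * 4 = 56
  ADD R0, 1  → R0 = 56 + 1 = 57
  SUB R0, 1  → R0 = 57 - 1 = 56
  ADD R0, 2  → R0 = 56 + 2 = 58
  ADD R0, 3  → R0 = 58 + 3 = 61
Final: R0 = 61

61


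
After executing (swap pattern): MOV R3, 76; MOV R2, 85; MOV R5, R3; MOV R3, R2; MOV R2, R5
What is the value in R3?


Register state trace (swap pattern):
  MOV R3, 76  → R3 = 76
  MOV R2, 85  → R2 = 85
  MOV R5, R3  → R5 = 76  (save R3)
  MOV R3, R2  → R3 = 85  (R3 gets R2's value)
  MOV R2, R5  → R2 = 76  (R2 gets saved value)
Final: R3 = 85

85


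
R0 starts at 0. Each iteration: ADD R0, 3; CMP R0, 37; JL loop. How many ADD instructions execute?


Loop trace (R0 starts at 0, target 37, step 3):
  ADD #1: R0 = 0 + 3 = 3  → 3 < 37, loop
  ADD #2: R0 = 3 + 3 = 6  → 6 < 37, loop
  ADD #3: R0 = 6 + 3 = 9  → 9 < 37, loop
  ADD #4: R0 = 9 + 3 = 12  → 12 < 37, loop
  ADD #5: R0 = 12 + 3 = 15  → 15 < 37, loop
  ADD #6: R0 = 15 + 3 = 18  → 18 < 37, loop
  ADD #7: R0 = 18 + 3 = 21  → 21 < 37, loop
  ADD #8: R0 = 21 + 3 = 24  → 24 < 37, loop
  ADD #9: R0 = 24 + 3 = 27  → 27 < 37, loop
  ADD #10: R0 = 27 + 3 = 30  → 30 < 37, loop
  ADD #11: R0 = 30 + 3 = 33  → 33 < 37, loop
  ADD #12: R0 = 33 + 3 = 36  → 36 < 37, loop
  ADD #13: R0 = 36 + 3 = 39  → 39 >= 37, exit
Total ADD instructions: 13

13


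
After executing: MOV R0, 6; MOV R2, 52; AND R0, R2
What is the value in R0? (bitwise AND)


Register state trace:
  MOV R0, 6  → R0 = 6 (0b00000110)
  MOV R2, 52  → R2 = 52 (0b00110100)
  AND R0, R2  → R0 = 6 AND 52 = 4 (0b00000100)
Final: R0 = 4

4


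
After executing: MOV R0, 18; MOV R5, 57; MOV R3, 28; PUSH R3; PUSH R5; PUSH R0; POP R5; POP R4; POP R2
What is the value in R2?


Stack trace (top is rightmost):
  MOV R0, 18  → R0 = 18
  MOV R5, 57  → R5 = 57
  MOV R3, 28  → R3 = 28
  PUSH R3  → stack: [28]
  PUSH R5  → stack: [28, 57]
  PUSH R0  → stack: [28, 57, 18]
  POP R5  → R5 = 18, stack: [28, 57]
  POP R4  → R4 = 57, stack: [28]
  POP R2  → R2 = 28, stack: []
Final: R2 = 28

28


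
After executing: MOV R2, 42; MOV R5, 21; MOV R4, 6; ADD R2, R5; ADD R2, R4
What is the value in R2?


Register state trace:
  MOV R2, 42  → R2 = 42
  MOV R5, 21  → R5 = 21
  MOV R4, 6  → R4 = 6
  ADD R2, R5  → R2 = 42 + 21 = 63
  ADD R2, R4  → R2 = 63 + 6 = 69
Final: R2 = 69

69


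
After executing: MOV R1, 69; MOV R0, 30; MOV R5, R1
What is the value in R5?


Register state trace:
  MOV R1, 69  → R1 = 69
  MOV R0, 30  → R0 = 30
  MOV R5, R1  → R5 = 69
Final: R5 = 69

69


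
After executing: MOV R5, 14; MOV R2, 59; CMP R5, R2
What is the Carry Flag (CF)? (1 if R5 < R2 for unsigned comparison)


Register state trace:
  MOV R5, 14  → R5 = 14
  MOV R2, 59  → R2 = 59
  CMP R5, R2  → unsigned 14 - 59: borrow occurs
  14 < 59, so CF = 1
CF = 1

1


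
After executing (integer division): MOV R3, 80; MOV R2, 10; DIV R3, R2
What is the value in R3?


Register state trace:
  MOV R3, 80  → R3 = 80
  MOV R2, 10  → R2 = 10
  DIV R3, R2  → R3 = 80 // 10 = 8
Final: R3 = 8

8


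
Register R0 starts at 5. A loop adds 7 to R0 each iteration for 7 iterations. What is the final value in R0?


Starting value: R0 = 5
  Iter 1: R0 = 5 + 7 = 12
  Iter 2: R0 = 12 + 7 = 19
  Iter 3: R0 = 19 + 7 = 26
  Iter 4: R0 = 26 + 7 = 33
  Iter 5: R0 = 33 + 7 = 40
  Iter 6: R0 = 40 + 7 = 47
  Iter 7: R0 = 47 + 7 = 54
Final: R0 = 54

54


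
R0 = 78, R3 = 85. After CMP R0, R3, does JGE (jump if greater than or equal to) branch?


Trace:
  R0 = 78, R3 = 85
  CMP R0, R3  → compares 78 vs 85
  JGE checks: is 78 greater than or equal to 85?
  78 < 85, so condition is false
Branch taken: No

No


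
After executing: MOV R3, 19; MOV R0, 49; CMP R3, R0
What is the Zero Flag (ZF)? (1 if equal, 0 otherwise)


Register state trace:
  MOV R3, 19  → R3 = 19
  MOV R0, 49  → R0 = 49
  CMP R3, R0  → computes 19 - 49 = -30
  Result is nonzero, so values are not equal
ZF = 0

0


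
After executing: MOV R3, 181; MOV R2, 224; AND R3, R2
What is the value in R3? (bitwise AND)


Register state trace:
  MOV R3, 181  → R3 = 181 (0b10110101)
  MOV R2, 224  → R2 = 224 (0b11100000)
  AND R3, R2  → R3 = 181 AND 224 = 160 (0b10100000)
Final: R3 = 160

160


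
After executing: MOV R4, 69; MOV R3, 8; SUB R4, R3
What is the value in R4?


Register state trace:
  MOV R4, 69  → R4 = 69
  MOV R3, 8  → R3 = 8
  SUB R4, R3  → R4 = 69 - 8 = 61
Final: R4 = 61

61


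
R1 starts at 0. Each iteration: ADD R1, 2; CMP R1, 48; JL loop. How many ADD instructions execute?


Loop trace (R1 starts at 0, target 48, step 2):
  ADD #1: R1 = 0 + 2 = 2  → 2 < 48, loop
  ADD #2: R1 = 2 + 2 = 4  → 4 < 48, loop
  ADD #3: R1 = 4 + 2 = 6  → 6 < 48, loop
  ADD #4: R1 = 6 + 2 = 8  → 8 < 48, loop
  ADD #5: R1 = 8 + 2 = 10  → 10 < 48, loop
  ADD #6: R1 = 10 + 2 = 12  → 12 < 48, loop
  ADD #7: R1 = 12 + 2 = 14  → 14 < 48, loop
  ADD #8: R1 = 14 + 2 = 16  → 16 < 48, loop
  ADD #9: R1 = 16 + 2 = 18  → 18 < 48, loop
  ADD #10: R1 = 18 + 2 = 20  → 20 < 48, loop
  ADD #11: R1 = 20 + 2 = 22  → 22 < 48, loop
  ADD #12: R1 = 22 + 2 = 24  → 24 < 48, loop
  ADD #13: R1 = 24 + 2 = 26  → 26 < 48, loop
  ADD #14: R1 = 26 + 2 = 28  → 28 < 48, loop
  ADD #15: R1 = 28 + 2 = 30  → 30 < 48, loop
  ADD #16: R1 = 30 + 2 = 32  → 32 < 48, loop
  ADD #17: R1 = 32 + 2 = 34  → 34 < 48, loop
  ADD #18: R1 = 34 + 2 = 36  → 36 < 48, loop
  ADD #19: R1 = 36 + 2 = 38  → 38 < 48, loop
  ADD #20: R1 = 38 + 2 = 40  → 40 < 48, loop
  ADD #21: R1 = 40 + 2 = 42  → 42 < 48, loop
  ADD #22: R1 = 42 + 2 = 44  → 44 < 48, loop
  ADD #23: R1 = 44 + 2 = 46  → 46 < 48, loop
  ADD #24: R1 = 46 + 2 = 48  → 48 >= 48, exit
Total ADD instructions: 24

24


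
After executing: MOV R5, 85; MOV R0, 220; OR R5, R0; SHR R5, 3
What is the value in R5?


Register state trace:
  MOV R5, 85  → R5 = 85 (0b01010101)
  MOV R0, 220  → R0 = 220 (0b11011100)
  OR R5, R0  → R5 = 85 OR 220 = 221 (0b11011101)
  SHR R5, 3  → R5 = 221 >> 3 = 27
Final: R5 = 27

27


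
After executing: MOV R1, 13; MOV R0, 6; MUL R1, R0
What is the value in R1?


Register state trace:
  MOV R1, 13  → R1 = 13
  MOV R0, 6  → R0 = 6
  MUL R1, R0  → R1 = 13 * 6 = 78
Final: R1 = 78

78


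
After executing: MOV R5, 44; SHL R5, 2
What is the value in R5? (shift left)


Register state trace:
  MOV R5, 44  → R5 = 44
  SHL R5, 2  → R5 = 44 << 2 = 44 * 2^2 = 176
Final: R5 = 176

176


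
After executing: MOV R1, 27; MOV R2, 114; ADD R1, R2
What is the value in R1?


Register state trace:
  MOV R1, 27  → R1 = 27
  MOV R2, 114  → R2 = 114
  ADD R1, R2  → R1 = 27 + 114 = 141
Final: R1 = 141

141


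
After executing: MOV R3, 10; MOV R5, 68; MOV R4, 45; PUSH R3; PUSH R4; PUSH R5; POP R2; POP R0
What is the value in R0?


Stack trace (top is rightmost):
  MOV R3, 10  → R3 = 10
  MOV R5, 68  → R5 = 68
  MOV R4, 45  → R4 = 45
  PUSH R3  → stack: [10]
  PUSH R4  → stack: [10, 45]
  PUSH R5  → stack: [10, 45, 68]
  POP R2  → R2 = 68, stack: [10, 45]
  POP R0  → R0 = 45, stack: [10]
Final: R0 = 45

45


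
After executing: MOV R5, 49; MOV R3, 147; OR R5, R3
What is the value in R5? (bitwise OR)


Register state trace:
  MOV R5, 49  → R5 = 49 (0b00110001)
  MOV R3, 147  → R3 = 147 (0b10010011)
  OR R5, R3   → R5 = 49 OR 147 = 179 (0b10110011)
Final: R5 = 179

179


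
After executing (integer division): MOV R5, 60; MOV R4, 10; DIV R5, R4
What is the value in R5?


Register state trace:
  MOV R5, 60  → R5 = 60
  MOV R4, 10  → R4 = 10
  DIV R5, R4  → R5 = 60 // 10 = 6
Final: R5 = 6

6


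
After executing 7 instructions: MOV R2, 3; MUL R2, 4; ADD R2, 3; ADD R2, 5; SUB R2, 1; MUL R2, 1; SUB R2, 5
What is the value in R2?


Register state trace:
  MOV R2, 3  → R2 = 3
  MUL R2, 4  → R2 = 3 * 4 = 12
  ADD R2, 3  → R2 = 12 + 3 = 15
  ADD R2, 5  → R2 = 15 + 5 = 20
  SUB R2, 1  → R2 = 20 - 1 = 19
  MUL R2, 1  → R2 = 19 * 1 = 19
  SUB R2, 5  → R2 = 19 - 5 = 14
Final: R2 = 14

14


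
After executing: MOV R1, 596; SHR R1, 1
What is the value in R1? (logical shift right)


Register state trace:
  MOV R1, 596  → R1 = 596
  SHR R1, 1  → R1 = 596 >> 1 = 596 // 2^1 = 298
Final: R1 = 298

298


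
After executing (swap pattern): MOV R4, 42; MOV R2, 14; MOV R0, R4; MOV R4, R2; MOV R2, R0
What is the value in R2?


Register state trace (swap pattern):
  MOV R4, 42  → R4 = 42
  MOV R2, 14  → R2 = 14
  MOV R0, R4  → R0 = 42  (save R4)
  MOV R4, R2  → R4 = 14  (R4 gets R2's value)
  MOV R2, R0  → R2 = 42  (R2 gets saved value)
Final: R2 = 42

42


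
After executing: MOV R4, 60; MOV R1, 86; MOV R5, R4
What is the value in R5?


Register state trace:
  MOV R4, 60  → R4 = 60
  MOV R1, 86  → R1 = 86
  MOV R5, R4  → R5 = 60
Final: R5 = 60

60


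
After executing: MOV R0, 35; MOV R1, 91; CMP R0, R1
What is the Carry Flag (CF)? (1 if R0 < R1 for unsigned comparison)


Register state trace:
  MOV R0, 35  → R0 = 35
  MOV R1, 91  → R1 = 91
  CMP R0, R1  → unsigned 35 - 91: borrow occurs
  35 < 91, so CF = 1
CF = 1

1


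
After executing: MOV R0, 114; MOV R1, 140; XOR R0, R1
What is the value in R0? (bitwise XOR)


Register state trace:
  MOV R0, 114  → R0 = 114 (0b01110010)
  MOV R1, 140  → R1 = 140 (0b10001100)
  XOR R0, R1  → R0 = 114 XOR 140 = 254 (0b11111110)
Final: R0 = 254

254


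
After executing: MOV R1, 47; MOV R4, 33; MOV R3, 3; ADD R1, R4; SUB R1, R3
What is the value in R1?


Register state trace:
  MOV R1, 47  → R1 = 47
  MOV R4, 33  → R4 = 33
  MOV R3, 3  → R3 = 3
  ADD R1, R4  → R1 = 47 + 33 = 80
  SUB R1, R3  → R1 = 80 - 3 = 77
Final: R1 = 77

77


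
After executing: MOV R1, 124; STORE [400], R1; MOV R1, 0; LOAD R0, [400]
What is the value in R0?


Register and memory trace:
  MOV R1, 124  → R1 = 124
  STORE [400], R1  → mem[400] = 124
  MOV R1, 0  → R1 = 0
  LOAD R0, [400]  → R0 = mem[400] = 124
Final: R0 = 124

124


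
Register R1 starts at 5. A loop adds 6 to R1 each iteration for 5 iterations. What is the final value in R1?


Starting value: R1 = 5
  Iter 1: R1 = 5 + 6 = 11
  Iter 2: R1 = 11 + 6 = 17
  Iter 3: R1 = 17 + 6 = 23
  Iter 4: R1 = 23 + 6 = 29
  Iter 5: R1 = 29 + 6 = 35
Final: R1 = 35

35


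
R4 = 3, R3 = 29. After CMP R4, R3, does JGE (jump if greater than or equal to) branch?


Trace:
  R4 = 3, R3 = 29
  CMP R4, R3  → compares 3 vs 29
  JGE checks: is 3 greater than or equal to 29?
  3 < 29, so condition is false
Branch taken: No

No


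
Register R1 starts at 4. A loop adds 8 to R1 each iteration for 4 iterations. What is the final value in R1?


Starting value: R1 = 4
  Iter 1: R1 = 4 + 8 = 12
  Iter 2: R1 = 12 + 8 = 20
  Iter 3: R1 = 20 + 8 = 28
  Iter 4: R1 = 28 + 8 = 36
Final: R1 = 36

36


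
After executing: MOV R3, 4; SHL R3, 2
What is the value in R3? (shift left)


Register state trace:
  MOV R3, 4  → R3 = 4
  SHL R3, 2  → R3 = 4 << 2 = 4 * 2^2 = 16
Final: R3 = 16

16


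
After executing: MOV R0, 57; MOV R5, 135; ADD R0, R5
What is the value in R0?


Register state trace:
  MOV R0, 57  → R0 = 57
  MOV R5, 135  → R5 = 135
  ADD R0, R5  → R0 = 57 + 135 = 192
Final: R0 = 192

192


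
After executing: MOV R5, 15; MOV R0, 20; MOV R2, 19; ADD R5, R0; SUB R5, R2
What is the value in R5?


Register state trace:
  MOV R5, 15  → R5 = 15
  MOV R0, 20  → R0 = 20
  MOV R2, 19  → R2 = 19
  ADD R5, R0  → R5 = 15 + 20 = 35
  SUB R5, R2  → R5 = 35 - 19 = 16
Final: R5 = 16

16


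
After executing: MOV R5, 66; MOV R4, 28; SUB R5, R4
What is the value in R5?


Register state trace:
  MOV R5, 66  → R5 = 66
  MOV R4, 28  → R4 = 28
  SUB R5, R4  → R5 = 66 - 28 = 38
Final: R5 = 38

38


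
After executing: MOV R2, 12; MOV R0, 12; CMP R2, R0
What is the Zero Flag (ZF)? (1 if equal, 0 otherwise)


Register state trace:
  MOV R2, 12  → R2 = 12
  MOV R0, 12  → R0 = 12
  CMP R2, R0  → computes 12 - 12 = 0
  Result is zero, so values are equal
ZF = 1

1


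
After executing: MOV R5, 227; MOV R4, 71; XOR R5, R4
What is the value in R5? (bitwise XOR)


Register state trace:
  MOV R5, 227  → R5 = 227 (0b11100011)
  MOV R4, 71  → R4 = 71 (0b01000111)
  XOR R5, R4  → R5 = 227 XOR 71 = 164 (0b10100100)
Final: R5 = 164

164


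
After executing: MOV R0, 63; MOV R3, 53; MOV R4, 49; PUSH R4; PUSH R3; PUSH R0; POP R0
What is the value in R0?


Stack trace (top is rightmost):
  MOV R0, 63  → R0 = 63
  MOV R3, 53  → R3 = 53
  MOV R4, 49  → R4 = 49
  PUSH R4  → stack: [49]
  PUSH R3  → stack: [49, 53]
  PUSH R0  → stack: [49, 53, 63]
  POP R0  → R0 = 63, stack: [49, 53]
Final: R0 = 63

63


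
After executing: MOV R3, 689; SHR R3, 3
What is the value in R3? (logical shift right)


Register state trace:
  MOV R3, 689  → R3 = 689
  SHR R3, 3  → R3 = 689 >> 3 = 689 // 2^3 = 86
Final: R3 = 86

86


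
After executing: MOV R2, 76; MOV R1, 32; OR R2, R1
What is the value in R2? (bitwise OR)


Register state trace:
  MOV R2, 76  → R2 = 76 (0b01001100)
  MOV R1, 32  → R1 = 32 (0b00100000)
  OR R2, R1   → R2 = 76 OR 32 = 108 (0b01101100)
Final: R2 = 108

108


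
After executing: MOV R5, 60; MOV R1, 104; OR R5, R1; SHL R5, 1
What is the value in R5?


Register state trace:
  MOV R5, 60  → R5 = 60 (0b00111100)
  MOV R1, 104  → R1 = 104 (0b01101000)
  OR R5, R1  → R5 = 60 OR 104 = 124 (0b01111100)
  SHL R5, 1  → R5 = 124 << 1 = 248
Final: R5 = 248

248


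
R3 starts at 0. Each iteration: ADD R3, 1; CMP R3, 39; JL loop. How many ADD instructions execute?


Loop trace (R3 starts at 0, target 39, step 1):
  ADD #1: R3 = 0 + 1 = 1  → 1 < 39, loop
  ADD #2: R3 = 1 + 1 = 2  → 2 < 39, loop
  ADD #3: R3 = 2 + 1 = 3  → 3 < 39, loop
  ADD #4: R3 = 3 + 1 = 4  → 4 < 39, loop
  ADD #5: R3 = 4 + 1 = 5  → 5 < 39, loop
  ADD #6: R3 = 5 + 1 = 6  → 6 < 39, loop
  ADD #7: R3 = 6 + 1 = 7  → 7 < 39, loop
  ADD #8: R3 = 7 + 1 = 8  → 8 < 39, loop
  ADD #9: R3 = 8 + 1 = 9  → 9 < 39, loop
  ADD #10: R3 = 9 + 1 = 10  → 10 < 39, loop
  ADD #11: R3 = 10 + 1 = 11  → 11 < 39, loop
  ADD #12: R3 = 11 + 1 = 12  → 12 < 39, loop
  ADD #13: R3 = 12 + 1 = 13  → 13 < 39, loop
  ADD #14: R3 = 13 + 1 = 14  → 14 < 39, loop
  ADD #15: R3 = 14 + 1 = 15  → 15 < 39, loop
  ADD #16: R3 = 15 + 1 = 16  → 16 < 39, loop
  ADD #17: R3 = 16 + 1 = 17  → 17 < 39, loop
  ADD #18: R3 = 17 + 1 = 18  → 18 < 39, loop
  ADD #19: R3 = 18 + 1 = 19  → 19 < 39, loop
  ADD #20: R3 = 19 + 1 = 20  → 20 < 39, loop
  ADD #21: R3 = 20 + 1 = 21  → 21 < 39, loop
  ADD #22: R3 = 21 + 1 = 22  → 22 < 39, loop
  ADD #23: R3 = 22 + 1 = 23  → 23 < 39, loop
  ADD #24: R3 = 23 + 1 = 24  → 24 < 39, loop
  ADD #25: R3 = 24 + 1 = 25  → 25 < 39, loop
  ADD #26: R3 = 25 + 1 = 26  → 26 < 39, loop
  ADD #27: R3 = 26 + 1 = 27  → 27 < 39, loop
  ADD #28: R3 = 27 + 1 = 28  → 28 < 39, loop
  ADD #29: R3 = 28 + 1 = 29  → 29 < 39, loop
  ADD #30: R3 = 29 + 1 = 30  → 30 < 39, loop
  ADD #31: R3 = 30 + 1 = 31  → 31 < 39, loop
  ADD #32: R3 = 31 + 1 = 32  → 32 < 39, loop
  ADD #33: R3 = 32 + 1 = 33  → 33 < 39, loop
  ADD #34: R3 = 33 + 1 = 34  → 34 < 39, loop
  ADD #35: R3 = 34 + 1 = 35  → 35 < 39, loop
  ADD #36: R3 = 35 + 1 = 36  → 36 < 39, loop
  ADD #37: R3 = 36 + 1 = 37  → 37 < 39, loop
  ADD #38: R3 = 37 + 1 = 38  → 38 < 39, loop
  ADD #39: R3 = 38 + 1 = 39  → 39 >= 39, exit
Total ADD instructions: 39

39


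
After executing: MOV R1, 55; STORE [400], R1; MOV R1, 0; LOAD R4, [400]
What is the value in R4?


Register and memory trace:
  MOV R1, 55  → R1 = 55
  STORE [400], R1  → mem[400] = 55
  MOV R1, 0  → R1 = 0
  LOAD R4, [400]  → R4 = mem[400] = 55
Final: R4 = 55

55


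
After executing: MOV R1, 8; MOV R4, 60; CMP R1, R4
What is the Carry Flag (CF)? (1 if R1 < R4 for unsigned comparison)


Register state trace:
  MOV R1, 8  → R1 = 8
  MOV R4, 60  → R4 = 60
  CMP R1, R4  → unsigned 8 - 60: borrow occurs
  8 < 60, so CF = 1
CF = 1

1


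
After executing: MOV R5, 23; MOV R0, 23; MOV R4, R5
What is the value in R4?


Register state trace:
  MOV R5, 23  → R5 = 23
  MOV R0, 23  → R0 = 23
  MOV R4, R5  → R4 = 23
Final: R4 = 23

23


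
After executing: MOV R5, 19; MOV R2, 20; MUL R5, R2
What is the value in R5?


Register state trace:
  MOV R5, 19  → R5 = 19
  MOV R2, 20  → R2 = 20
  MUL R5, R2  → R5 = 19 * 20 = 380
Final: R5 = 380

380


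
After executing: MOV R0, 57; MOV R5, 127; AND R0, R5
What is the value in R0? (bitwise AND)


Register state trace:
  MOV R0, 57  → R0 = 57 (0b00111001)
  MOV R5, 127  → R5 = 127 (0b01111111)
  AND R0, R5  → R0 = 57 AND 127 = 57 (0b00111001)
Final: R0 = 57

57


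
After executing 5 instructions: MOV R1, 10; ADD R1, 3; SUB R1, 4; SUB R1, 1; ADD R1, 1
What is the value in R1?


Register state trace:
  MOV R1, 10  → R1 = 10
  ADD R1, 3  → R1 = 10 + 3 = 13
  SUB R1, 4  → R1 = 13 - 4 = 9
  SUB R1, 1  → R1 = 9 - 1 = 8
  ADD R1, 1  → R1 = 8 + 1 = 9
Final: R1 = 9

9


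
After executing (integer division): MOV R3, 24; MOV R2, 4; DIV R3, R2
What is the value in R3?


Register state trace:
  MOV R3, 24  → R3 = 24
  MOV R2, 4  → R2 = 4
  DIV R3, R2  → R3 = 24 // 4 = 6
Final: R3 = 6

6


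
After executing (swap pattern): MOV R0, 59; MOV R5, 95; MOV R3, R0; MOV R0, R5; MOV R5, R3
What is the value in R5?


Register state trace (swap pattern):
  MOV R0, 59  → R0 = 59
  MOV R5, 95  → R5 = 95
  MOV R3, R0  → R3 = 59  (save R0)
  MOV R0, R5  → R0 = 95  (R0 gets R5's value)
  MOV R5, R3  → R5 = 59  (R5 gets saved value)
Final: R5 = 59

59


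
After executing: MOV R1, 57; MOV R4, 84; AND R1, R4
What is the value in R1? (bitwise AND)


Register state trace:
  MOV R1, 57  → R1 = 57 (0b00111001)
  MOV R4, 84  → R4 = 84 (0b01010100)
  AND R1, R4  → R1 = 57 AND 84 = 16 (0b00010000)
Final: R1 = 16

16


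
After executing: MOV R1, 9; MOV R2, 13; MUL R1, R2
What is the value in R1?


Register state trace:
  MOV R1, 9  → R1 = 9
  MOV R2, 13  → R2 = 13
  MUL R1, R2  → R1 = 9 * 13 = 117
Final: R1 = 117

117


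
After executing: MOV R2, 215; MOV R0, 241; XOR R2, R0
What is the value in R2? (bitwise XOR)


Register state trace:
  MOV R2, 215  → R2 = 215 (0b11010111)
  MOV R0, 241  → R0 = 241 (0b11110001)
  XOR R2, R0  → R2 = 215 XOR 241 = 38 (0b00100110)
Final: R2 = 38

38


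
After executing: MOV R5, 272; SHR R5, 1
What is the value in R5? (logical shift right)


Register state trace:
  MOV R5, 272  → R5 = 272
  SHR R5, 1  → R5 = 272 >> 1 = 272 // 2^1 = 136
Final: R5 = 136

136


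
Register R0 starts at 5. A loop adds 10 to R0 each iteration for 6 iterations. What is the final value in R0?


Starting value: R0 = 5
  Iter 1: R0 = 5 + 10 = 15
  Iter 2: R0 = 15 + 10 = 25
  Iter 3: R0 = 25 + 10 = 35
  Iter 4: R0 = 35 + 10 = 45
  Iter 5: R0 = 45 + 10 = 55
  Iter 6: R0 = 55 + 10 = 65
Final: R0 = 65

65


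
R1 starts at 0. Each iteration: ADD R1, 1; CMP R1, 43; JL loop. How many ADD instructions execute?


Loop trace (R1 starts at 0, target 43, step 1):
  ADD #1: R1 = 0 + 1 = 1  → 1 < 43, loop
  ADD #2: R1 = 1 + 1 = 2  → 2 < 43, loop
  ADD #3: R1 = 2 + 1 = 3  → 3 < 43, loop
  ADD #4: R1 = 3 + 1 = 4  → 4 < 43, loop
  ADD #5: R1 = 4 + 1 = 5  → 5 < 43, loop
  ADD #6: R1 = 5 + 1 = 6  → 6 < 43, loop
  ADD #7: R1 = 6 + 1 = 7  → 7 < 43, loop
  ADD #8: R1 = 7 + 1 = 8  → 8 < 43, loop
  ADD #9: R1 = 8 + 1 = 9  → 9 < 43, loop
  ADD #10: R1 = 9 + 1 = 10  → 10 < 43, loop
  ADD #11: R1 = 10 + 1 = 11  → 11 < 43, loop
  ADD #12: R1 = 11 + 1 = 12  → 12 < 43, loop
  ADD #13: R1 = 12 + 1 = 13  → 13 < 43, loop
  ADD #14: R1 = 13 + 1 = 14  → 14 < 43, loop
  ADD #15: R1 = 14 + 1 = 15  → 15 < 43, loop
  ADD #16: R1 = 15 + 1 = 16  → 16 < 43, loop
  ADD #17: R1 = 16 + 1 = 17  → 17 < 43, loop
  ADD #18: R1 = 17 + 1 = 18  → 18 < 43, loop
  ADD #19: R1 = 18 + 1 = 19  → 19 < 43, loop
  ADD #20: R1 = 19 + 1 = 20  → 20 < 43, loop
  ADD #21: R1 = 20 + 1 = 21  → 21 < 43, loop
  ADD #22: R1 = 21 + 1 = 22  → 22 < 43, loop
  ADD #23: R1 = 22 + 1 = 23  → 23 < 43, loop
  ADD #24: R1 = 23 + 1 = 24  → 24 < 43, loop
  ADD #25: R1 = 24 + 1 = 25  → 25 < 43, loop
  ADD #26: R1 = 25 + 1 = 26  → 26 < 43, loop
  ADD #27: R1 = 26 + 1 = 27  → 27 < 43, loop
  ADD #28: R1 = 27 + 1 = 28  → 28 < 43, loop
  ADD #29: R1 = 28 + 1 = 29  → 29 < 43, loop
  ADD #30: R1 = 29 + 1 = 30  → 30 < 43, loop
  ADD #31: R1 = 30 + 1 = 31  → 31 < 43, loop
  ADD #32: R1 = 31 + 1 = 32  → 32 < 43, loop
  ADD #33: R1 = 32 + 1 = 33  → 33 < 43, loop
  ADD #34: R1 = 33 + 1 = 34  → 34 < 43, loop
  ADD #35: R1 = 34 + 1 = 35  → 35 < 43, loop
  ADD #36: R1 = 35 + 1 = 36  → 36 < 43, loop
  ADD #37: R1 = 36 + 1 = 37  → 37 < 43, loop
  ADD #38: R1 = 37 + 1 = 38  → 38 < 43, loop
  ADD #39: R1 = 38 + 1 = 39  → 39 < 43, loop
  ADD #40: R1 = 39 + 1 = 40  → 40 < 43, loop
  ADD #41: R1 = 40 + 1 = 41  → 41 < 43, loop
  ADD #42: R1 = 41 + 1 = 42  → 42 < 43, loop
  ADD #43: R1 = 42 + 1 = 43  → 43 >= 43, exit
Total ADD instructions: 43

43


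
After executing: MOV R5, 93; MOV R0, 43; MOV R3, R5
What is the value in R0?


Register state trace:
  MOV R5, 93  → R5 = 93
  MOV R0, 43  → R0 = 43
  MOV R3, R5  → R3 = 93
Final: R0 = 43

43


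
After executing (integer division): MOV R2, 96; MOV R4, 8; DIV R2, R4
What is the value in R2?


Register state trace:
  MOV R2, 96  → R2 = 96
  MOV R4, 8  → R4 = 8
  DIV R2, R4  → R2 = 96 // 8 = 12
Final: R2 = 12

12


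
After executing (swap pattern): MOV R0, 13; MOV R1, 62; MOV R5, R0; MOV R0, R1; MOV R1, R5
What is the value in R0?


Register state trace (swap pattern):
  MOV R0, 13  → R0 = 13
  MOV R1, 62  → R1 = 62
  MOV R5, R0  → R5 = 13  (save R0)
  MOV R0, R1  → R0 = 62  (R0 gets R1's value)
  MOV R1, R5  → R1 = 13  (R1 gets saved value)
Final: R0 = 62

62


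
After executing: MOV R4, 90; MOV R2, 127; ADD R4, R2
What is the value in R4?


Register state trace:
  MOV R4, 90  → R4 = 90
  MOV R2, 127  → R2 = 127
  ADD R4, R2  → R4 = 90 + 127 = 217
Final: R4 = 217

217


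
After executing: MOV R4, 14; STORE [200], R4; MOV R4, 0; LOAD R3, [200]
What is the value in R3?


Register and memory trace:
  MOV R4, 14  → R4 = 14
  STORE [200], R4  → mem[200] = 14
  MOV R4, 0  → R4 = 0
  LOAD R3, [200]  → R3 = mem[200] = 14
Final: R3 = 14

14


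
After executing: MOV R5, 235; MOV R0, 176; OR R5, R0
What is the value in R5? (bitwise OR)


Register state trace:
  MOV R5, 235  → R5 = 235 (0b11101011)
  MOV R0, 176  → R0 = 176 (0b10110000)
  OR R5, R0   → R5 = 235 OR 176 = 251 (0b11111011)
Final: R5 = 251

251


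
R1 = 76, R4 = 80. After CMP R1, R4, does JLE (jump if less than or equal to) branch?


Trace:
  R1 = 76, R4 = 80
  CMP R1, R4  → compares 76 vs 80
  JLE checks: is 76 less than or equal to 80?
  76 < 80, so condition is true
Branch taken: Yes

Yes


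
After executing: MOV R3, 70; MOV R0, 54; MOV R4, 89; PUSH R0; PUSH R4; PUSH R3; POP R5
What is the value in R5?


Stack trace (top is rightmost):
  MOV R3, 70  → R3 = 70
  MOV R0, 54  → R0 = 54
  MOV R4, 89  → R4 = 89
  PUSH R0  → stack: [54]
  PUSH R4  → stack: [54, 89]
  PUSH R3  → stack: [54, 89, 70]
  POP R5  → R5 = 70, stack: [54, 89]
Final: R5 = 70

70


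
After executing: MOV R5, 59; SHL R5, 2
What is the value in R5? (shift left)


Register state trace:
  MOV R5, 59  → R5 = 59
  SHL R5, 2  → R5 = 59 << 2 = 59 * 2^2 = 236
Final: R5 = 236

236


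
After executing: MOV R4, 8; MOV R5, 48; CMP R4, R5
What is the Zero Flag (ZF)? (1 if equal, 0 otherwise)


Register state trace:
  MOV R4, 8  → R4 = 8
  MOV R5, 48  → R5 = 48
  CMP R4, R5  → computes 8 - 48 = -40
  Result is nonzero, so values are not equal
ZF = 0

0


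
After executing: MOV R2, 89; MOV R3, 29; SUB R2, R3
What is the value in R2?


Register state trace:
  MOV R2, 89  → R2 = 89
  MOV R3, 29  → R3 = 29
  SUB R2, R3  → R2 = 89 - 29 = 60
Final: R2 = 60

60


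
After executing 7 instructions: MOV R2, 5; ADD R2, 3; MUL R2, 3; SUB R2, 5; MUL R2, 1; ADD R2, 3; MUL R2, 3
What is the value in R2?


Register state trace:
  MOV R2, 5  → R2 = 5
  ADD R2, 3  → R2 = 5 + 3 = 8
  MUL R2, 3  → R2 = 8 * 3 = 24
  SUB R2, 5  → R2 = 24 - 5 = 19
  MUL R2, 1  → R2 = 19 * 1 = 19
  ADD R2, 3  → R2 = 19 + 3 = 22
  MUL R2, 3  → R2 = 22 * 3 = 66
Final: R2 = 66

66


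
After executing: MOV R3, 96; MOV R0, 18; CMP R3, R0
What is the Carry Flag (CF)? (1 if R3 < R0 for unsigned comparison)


Register state trace:
  MOV R3, 96  → R3 = 96
  MOV R0, 18  → R0 = 18
  CMP R3, R0  → unsigned 96 - 18: no borrow
  96 >= 18, so CF = 0
CF = 0

0


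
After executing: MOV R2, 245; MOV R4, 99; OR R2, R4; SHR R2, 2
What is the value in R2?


Register state trace:
  MOV R2, 245  → R2 = 245 (0b11110101)
  MOV R4, 99  → R4 = 99 (0b01100011)
  OR R2, R4  → R2 = 245 OR 99 = 247 (0b11110111)
  SHR R2, 2  → R2 = 247 >> 2 = 61
Final: R2 = 61

61


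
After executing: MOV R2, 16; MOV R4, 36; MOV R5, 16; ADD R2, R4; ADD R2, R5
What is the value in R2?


Register state trace:
  MOV R2, 16  → R2 = 16
  MOV R4, 36  → R4 = 36
  MOV R5, 16  → R5 = 16
  ADD R2, R4  → R2 = 16 + 36 = 52
  ADD R2, R5  → R2 = 52 + 16 = 68
Final: R2 = 68

68


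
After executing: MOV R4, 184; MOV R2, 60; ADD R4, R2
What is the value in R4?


Register state trace:
  MOV R4, 184  → R4 = 184
  MOV R2, 60  → R2 = 60
  ADD R4, R2  → R4 = 184 + 60 = 244
Final: R4 = 244

244


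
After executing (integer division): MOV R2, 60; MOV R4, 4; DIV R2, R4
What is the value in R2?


Register state trace:
  MOV R2, 60  → R2 = 60
  MOV R4, 4  → R4 = 4
  DIV R2, R4  → R2 = 60 // 4 = 15
Final: R2 = 15

15
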